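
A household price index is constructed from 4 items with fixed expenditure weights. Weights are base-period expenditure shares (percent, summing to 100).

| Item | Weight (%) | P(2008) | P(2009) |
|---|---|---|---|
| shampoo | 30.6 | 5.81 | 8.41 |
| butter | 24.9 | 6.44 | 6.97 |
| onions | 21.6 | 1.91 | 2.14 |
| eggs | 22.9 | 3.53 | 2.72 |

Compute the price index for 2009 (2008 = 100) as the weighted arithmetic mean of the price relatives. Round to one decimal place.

shampoo: 30.6 × (8.41/5.81) = 30.6 × 1.447504 = 44.2936
butter: 24.9 × (6.97/6.44) = 24.9 × 1.082298 = 26.9492
onions: 21.6 × (2.14/1.91) = 21.6 × 1.120419 = 24.2010
eggs: 22.9 × (2.72/3.53) = 22.9 × 0.770538 = 17.6453
Index = Σ wᵢ·(p₁ᵢ/p₀ᵢ) = 44.2936 + 26.9492 + 24.2010 + 17.6453 = 113.0892

113.1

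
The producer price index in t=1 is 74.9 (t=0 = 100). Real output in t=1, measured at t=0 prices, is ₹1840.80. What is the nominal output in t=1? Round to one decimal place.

Nominal = Real × (Index/100) = 1840.80 × (74.9/100)
        = 1840.80 × 0.749 = 1378.7592

1378.8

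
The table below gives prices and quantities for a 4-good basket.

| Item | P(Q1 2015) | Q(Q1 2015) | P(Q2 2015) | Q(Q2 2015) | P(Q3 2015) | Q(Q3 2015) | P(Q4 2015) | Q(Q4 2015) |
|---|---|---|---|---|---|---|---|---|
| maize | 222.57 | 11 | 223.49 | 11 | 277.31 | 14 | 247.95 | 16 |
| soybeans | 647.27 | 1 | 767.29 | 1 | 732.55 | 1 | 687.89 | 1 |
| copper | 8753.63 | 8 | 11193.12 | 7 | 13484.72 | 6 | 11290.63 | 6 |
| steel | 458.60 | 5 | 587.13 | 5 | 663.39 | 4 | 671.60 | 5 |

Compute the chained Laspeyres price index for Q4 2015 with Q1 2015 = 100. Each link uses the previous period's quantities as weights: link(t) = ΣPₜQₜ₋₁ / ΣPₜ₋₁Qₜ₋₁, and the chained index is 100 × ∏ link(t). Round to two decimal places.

128.91

Link Q1 2015→Q2 2015:
ΣP(Q2 2015)Q(Q1 2015) = 223.49×11 + 767.29×1 + 11193.12×8 + 587.13×5 = 2458.39 + 767.29 + 89544.96 + 2935.65 = 95706.29
ΣP(Q1 2015)Q(Q1 2015) = 222.57×11 + 647.27×1 + 8753.63×8 + 458.60×5 = 2448.27 + 647.27 + 70029.04 + 2293 = 75417.58
link = 95706.29/75417.58 = 1.269018
Link Q2 2015→Q3 2015:
ΣP(Q3 2015)Q(Q2 2015) = 277.31×11 + 732.55×1 + 13484.72×7 + 663.39×5 = 3050.41 + 732.55 + 94393.04 + 3316.95 = 101492.95
ΣP(Q2 2015)Q(Q2 2015) = 223.49×11 + 767.29×1 + 11193.12×7 + 587.13×5 = 2458.39 + 767.29 + 78351.84 + 2935.65 = 84513.17
link = 101492.95/84513.17 = 1.200913
Link Q3 2015→Q4 2015:
ΣP(Q4 2015)Q(Q3 2015) = 247.95×14 + 687.89×1 + 11290.63×6 + 671.60×4 = 3471.3 + 687.89 + 67743.78 + 2686.4 = 74589.37
ΣP(Q3 2015)Q(Q3 2015) = 277.31×14 + 732.55×1 + 13484.72×6 + 663.39×4 = 3882.34 + 732.55 + 80908.32 + 2653.56 = 88176.77
link = 74589.37/88176.77 = 0.845907
Chained index = 100 × 1.269018 × 1.200913 × 0.845907 = 128.9146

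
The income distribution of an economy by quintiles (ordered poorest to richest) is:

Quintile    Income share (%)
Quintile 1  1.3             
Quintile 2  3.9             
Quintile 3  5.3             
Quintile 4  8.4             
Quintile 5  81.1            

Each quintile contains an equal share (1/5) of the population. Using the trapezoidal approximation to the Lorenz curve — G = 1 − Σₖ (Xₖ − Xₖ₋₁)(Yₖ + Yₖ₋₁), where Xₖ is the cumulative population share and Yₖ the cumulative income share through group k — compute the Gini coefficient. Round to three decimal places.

Cumulative income shares Yₖ: 0.0130, 0.0520, 0.1050, 0.1890, 1.0000
Σ (Xₖ−Xₖ₋₁)(Yₖ+Yₖ₋₁) = (1/5)(0.0130+0.0000) + (1/5)(0.0520+0.0130) + (1/5)(0.1050+0.0520) + (1/5)(0.1890+0.1050) + (1/5)(1.0000+0.1890)
  = 0.0026 + 0.0130 + 0.0314 + 0.0588 + 0.2378 = 0.3436
G = 1 − 0.3436 = 0.6564

0.656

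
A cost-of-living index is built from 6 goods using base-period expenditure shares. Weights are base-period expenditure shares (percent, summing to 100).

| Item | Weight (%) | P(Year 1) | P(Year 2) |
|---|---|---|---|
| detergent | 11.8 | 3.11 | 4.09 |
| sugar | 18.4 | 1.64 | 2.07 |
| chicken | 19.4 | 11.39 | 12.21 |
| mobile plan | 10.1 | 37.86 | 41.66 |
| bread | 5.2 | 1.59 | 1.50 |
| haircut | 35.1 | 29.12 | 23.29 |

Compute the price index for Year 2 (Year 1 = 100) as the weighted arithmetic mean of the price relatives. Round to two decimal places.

103.63

detergent: 11.8 × (4.09/3.11) = 11.8 × 1.315113 = 15.5183
sugar: 18.4 × (2.07/1.64) = 18.4 × 1.262195 = 23.2244
chicken: 19.4 × (12.21/11.39) = 19.4 × 1.071993 = 20.7967
mobile plan: 10.1 × (41.66/37.86) = 10.1 × 1.100370 = 11.1137
bread: 5.2 × (1.50/1.59) = 5.2 × 0.943396 = 4.9057
haircut: 35.1 × (23.29/29.12) = 35.1 × 0.799794 = 28.0728
Index = Σ wᵢ·(p₁ᵢ/p₀ᵢ) = 15.5183 + 23.2244 + 20.7967 + 11.1137 + 4.9057 + 28.0728 = 103.6315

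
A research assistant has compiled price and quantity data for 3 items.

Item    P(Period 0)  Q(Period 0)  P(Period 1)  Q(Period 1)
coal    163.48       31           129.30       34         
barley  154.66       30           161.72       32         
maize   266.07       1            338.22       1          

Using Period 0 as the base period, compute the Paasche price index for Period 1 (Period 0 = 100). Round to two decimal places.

Paasche price index uses current-period quantities as weights.
ΣP(Period 1)·Q(Period 1) = 129.30×34 + 161.72×32 + 338.22×1 = 4396.2 + 5175.04 + 338.22 = 9909.46
ΣP(Period 0)·Q(Period 1) = 163.48×34 + 154.66×32 + 266.07×1 = 5558.32 + 4949.12 + 266.07 = 10773.51
Index = 9909.46 / 10773.51 × 100 = 91.9799

91.98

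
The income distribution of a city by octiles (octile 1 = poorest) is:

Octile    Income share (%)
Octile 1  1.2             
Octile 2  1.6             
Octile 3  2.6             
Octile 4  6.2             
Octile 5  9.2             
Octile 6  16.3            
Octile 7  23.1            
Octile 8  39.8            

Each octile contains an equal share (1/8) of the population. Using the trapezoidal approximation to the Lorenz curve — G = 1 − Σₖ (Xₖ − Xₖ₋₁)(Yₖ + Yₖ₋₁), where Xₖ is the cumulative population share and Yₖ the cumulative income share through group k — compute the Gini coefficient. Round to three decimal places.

Cumulative income shares Yₖ: 0.0120, 0.0280, 0.0540, 0.1160, 0.2080, 0.3710, 0.6020, 1.0000
Σ (Xₖ−Xₖ₋₁)(Yₖ+Yₖ₋₁) = (1/8)(0.0120+0.0000) + (1/8)(0.0280+0.0120) + (1/8)(0.0540+0.0280) + (1/8)(0.1160+0.0540) + (1/8)(0.2080+0.1160) + (1/8)(0.3710+0.2080) + (1/8)(0.6020+0.3710) + (1/8)(1.0000+0.6020)
  = 0.0015 + 0.0050 + 0.0103 + 0.0213 + 0.0405 + 0.0724 + 0.1216 + 0.2002 = 0.4728
G = 1 − 0.4728 = 0.5272

0.527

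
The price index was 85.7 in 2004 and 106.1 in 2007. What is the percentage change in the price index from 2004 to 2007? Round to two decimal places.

23.80%

Change = (106.1 − 85.7) / 85.7 × 100
       = 20.4 / 85.7 × 100 = 23.8040%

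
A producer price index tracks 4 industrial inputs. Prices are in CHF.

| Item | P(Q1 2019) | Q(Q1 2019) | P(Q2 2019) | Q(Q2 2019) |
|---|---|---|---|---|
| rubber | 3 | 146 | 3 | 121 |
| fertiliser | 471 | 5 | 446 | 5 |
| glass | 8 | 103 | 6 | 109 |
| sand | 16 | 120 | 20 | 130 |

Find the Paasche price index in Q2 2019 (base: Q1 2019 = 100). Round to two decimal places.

Paasche price index uses current-period quantities as weights.
ΣP(Q2 2019)·Q(Q2 2019) = 3×121 + 446×5 + 6×109 + 20×130 = 363 + 2230 + 654 + 2600 = 5847
ΣP(Q1 2019)·Q(Q2 2019) = 3×121 + 471×5 + 8×109 + 16×130 = 363 + 2355 + 872 + 2080 = 5670
Index = 5847 / 5670 × 100 = 103.1217

103.12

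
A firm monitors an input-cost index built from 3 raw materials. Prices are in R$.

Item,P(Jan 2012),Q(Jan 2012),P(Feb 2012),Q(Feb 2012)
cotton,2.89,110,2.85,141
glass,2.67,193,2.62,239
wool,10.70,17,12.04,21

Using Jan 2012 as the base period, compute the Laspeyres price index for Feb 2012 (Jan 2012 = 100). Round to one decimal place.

100.9

Laspeyres price index uses base-period quantities as weights.
ΣP(Feb 2012)·Q(Jan 2012) = 2.85×110 + 2.62×193 + 12.04×17 = 313.5 + 505.66 + 204.68 = 1023.84
ΣP(Jan 2012)·Q(Jan 2012) = 2.89×110 + 2.67×193 + 10.70×17 = 317.9 + 515.31 + 181.9 = 1015.11
Index = 1023.84 / 1015.11 × 100 = 100.8600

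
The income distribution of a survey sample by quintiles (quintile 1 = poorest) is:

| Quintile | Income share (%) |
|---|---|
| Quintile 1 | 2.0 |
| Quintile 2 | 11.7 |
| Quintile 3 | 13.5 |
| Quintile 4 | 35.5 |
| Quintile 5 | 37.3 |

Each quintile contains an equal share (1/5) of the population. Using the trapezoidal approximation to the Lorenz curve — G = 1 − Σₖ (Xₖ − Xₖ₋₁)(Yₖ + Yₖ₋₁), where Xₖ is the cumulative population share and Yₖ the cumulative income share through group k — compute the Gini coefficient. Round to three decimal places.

0.378

Cumulative income shares Yₖ: 0.0200, 0.1370, 0.2720, 0.6270, 1.0000
Σ (Xₖ−Xₖ₋₁)(Yₖ+Yₖ₋₁) = (1/5)(0.0200+0.0000) + (1/5)(0.1370+0.0200) + (1/5)(0.2720+0.1370) + (1/5)(0.6270+0.2720) + (1/5)(1.0000+0.6270)
  = 0.0040 + 0.0314 + 0.0818 + 0.1798 + 0.3254 = 0.6224
G = 1 − 0.6224 = 0.3776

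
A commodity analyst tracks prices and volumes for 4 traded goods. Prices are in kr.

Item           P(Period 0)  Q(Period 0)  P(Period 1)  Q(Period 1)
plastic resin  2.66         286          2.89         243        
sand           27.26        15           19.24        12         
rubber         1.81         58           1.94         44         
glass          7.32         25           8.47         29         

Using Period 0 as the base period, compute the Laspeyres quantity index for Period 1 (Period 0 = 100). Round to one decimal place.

Laspeyres quantity index uses base-period prices as weights.
ΣP(Period 0)·Q(Period 1) = 2.66×243 + 27.26×12 + 1.81×44 + 7.32×29 = 646.38 + 327.12 + 79.64 + 212.28 = 1265.42
ΣP(Period 0)·Q(Period 0) = 2.66×286 + 27.26×15 + 1.81×58 + 7.32×25 = 760.76 + 408.9 + 104.98 + 183 = 1457.64
Index = 1265.42 / 1457.64 × 100 = 86.8129

86.8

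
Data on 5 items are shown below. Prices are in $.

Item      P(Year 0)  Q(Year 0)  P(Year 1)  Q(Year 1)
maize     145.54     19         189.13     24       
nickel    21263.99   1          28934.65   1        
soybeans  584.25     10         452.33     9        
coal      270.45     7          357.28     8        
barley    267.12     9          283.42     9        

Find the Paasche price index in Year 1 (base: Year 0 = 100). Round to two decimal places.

124.21

Paasche price index uses current-period quantities as weights.
ΣP(Year 1)·Q(Year 1) = 189.13×24 + 28934.65×1 + 452.33×9 + 357.28×8 + 283.42×9 = 4539.12 + 28934.65 + 4070.97 + 2858.24 + 2550.78 = 42953.76
ΣP(Year 0)·Q(Year 1) = 145.54×24 + 21263.99×1 + 584.25×9 + 270.45×8 + 267.12×9 = 3492.96 + 21263.99 + 5258.25 + 2163.6 + 2404.08 = 34582.88
Index = 42953.76 / 34582.88 × 100 = 124.2053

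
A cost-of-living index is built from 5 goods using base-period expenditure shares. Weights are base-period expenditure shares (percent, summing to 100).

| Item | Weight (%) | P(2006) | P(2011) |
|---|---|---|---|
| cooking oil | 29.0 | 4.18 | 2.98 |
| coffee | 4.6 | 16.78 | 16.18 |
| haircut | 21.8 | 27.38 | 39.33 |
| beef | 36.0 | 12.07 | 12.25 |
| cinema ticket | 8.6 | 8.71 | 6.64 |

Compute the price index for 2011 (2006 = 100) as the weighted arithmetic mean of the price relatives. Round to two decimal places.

99.52

cooking oil: 29.0 × (2.98/4.18) = 29.0 × 0.712919 = 20.6746
coffee: 4.6 × (16.18/16.78) = 4.6 × 0.964243 = 4.4355
haircut: 21.8 × (39.33/27.38) = 21.8 × 1.436450 = 31.3146
beef: 36.0 × (12.25/12.07) = 36.0 × 1.014913 = 36.5369
cinema ticket: 8.6 × (6.64/8.71) = 8.6 × 0.762342 = 6.5561
Index = Σ wᵢ·(p₁ᵢ/p₀ᵢ) = 20.6746 + 4.4355 + 31.3146 + 36.5369 + 6.5561 = 99.5178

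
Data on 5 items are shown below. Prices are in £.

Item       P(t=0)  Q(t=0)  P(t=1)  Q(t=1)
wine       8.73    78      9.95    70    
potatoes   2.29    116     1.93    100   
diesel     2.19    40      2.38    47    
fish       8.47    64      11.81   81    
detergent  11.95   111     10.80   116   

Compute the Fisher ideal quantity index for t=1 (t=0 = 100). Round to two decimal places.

104.58

Laspeyres component (base-period weights):
ΣP(t=0)Q(t=1) = 8.73×70 + 2.29×100 + 2.19×47 + 8.47×81 + 11.95×116 = 611.1 + 229 + 102.93 + 686.07 + 1386.2 = 3015.3
ΣP(t=0)Q(t=0) = 8.73×78 + 2.29×116 + 2.19×40 + 8.47×64 + 11.95×111 = 680.94 + 265.64 + 87.6 + 542.08 + 1326.45 = 2902.71
L = 3015.3 / 2902.71 × 100 = 103.8788
Paasche component (current-period weights):
ΣP(t=1)Q(t=1) = 9.95×70 + 1.93×100 + 2.38×47 + 11.81×81 + 10.80×116 = 696.5 + 193 + 111.86 + 956.61 + 1252.8 = 3210.77
ΣP(t=1)Q(t=0) = 9.95×78 + 1.93×116 + 2.38×40 + 11.81×64 + 10.80×111 = 776.1 + 223.88 + 95.2 + 755.84 + 1198.8 = 3049.82
P = 3210.77 / 3049.82 × 100 = 105.2774
Fisher = √(L × P) = √(103.8788 × 105.2774) = 104.5757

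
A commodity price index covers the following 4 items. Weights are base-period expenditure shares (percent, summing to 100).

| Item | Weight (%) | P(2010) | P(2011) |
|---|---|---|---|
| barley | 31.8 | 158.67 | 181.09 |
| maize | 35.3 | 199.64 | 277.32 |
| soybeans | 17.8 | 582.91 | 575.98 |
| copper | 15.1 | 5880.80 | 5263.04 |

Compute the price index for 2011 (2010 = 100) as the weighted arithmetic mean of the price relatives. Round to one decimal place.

barley: 31.8 × (181.09/158.67) = 31.8 × 1.141300 = 36.2933
maize: 35.3 × (277.32/199.64) = 35.3 × 1.389100 = 49.0352
soybeans: 17.8 × (575.98/582.91) = 17.8 × 0.988111 = 17.5884
copper: 15.1 × (5263.04/5880.80) = 15.1 × 0.894953 = 13.5138
Index = Σ wᵢ·(p₁ᵢ/p₀ᵢ) = 36.2933 + 49.0352 + 17.5884 + 13.5138 = 116.4307

116.4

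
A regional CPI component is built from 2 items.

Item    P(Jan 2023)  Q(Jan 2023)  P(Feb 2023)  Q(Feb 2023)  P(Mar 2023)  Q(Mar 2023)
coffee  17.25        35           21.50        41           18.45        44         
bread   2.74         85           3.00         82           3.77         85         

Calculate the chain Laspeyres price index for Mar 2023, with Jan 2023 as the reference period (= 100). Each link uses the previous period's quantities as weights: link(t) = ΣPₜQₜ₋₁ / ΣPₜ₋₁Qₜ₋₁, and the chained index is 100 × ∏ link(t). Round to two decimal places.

113.81

Link Jan 2023→Feb 2023:
ΣP(Feb 2023)Q(Jan 2023) = 21.50×35 + 3.00×85 = 752.5 + 255 = 1007.5
ΣP(Jan 2023)Q(Jan 2023) = 17.25×35 + 2.74×85 = 603.75 + 232.9 = 836.65
link = 1007.5/836.65 = 1.204207
Link Feb 2023→Mar 2023:
ΣP(Mar 2023)Q(Feb 2023) = 18.45×41 + 3.77×82 = 756.45 + 309.14 = 1065.59
ΣP(Feb 2023)Q(Feb 2023) = 21.50×41 + 3.00×82 = 881.5 + 246 = 1127.5
link = 1065.59/1127.5 = 0.945091
Chained index = 100 × 1.204207 × 0.945091 = 113.8085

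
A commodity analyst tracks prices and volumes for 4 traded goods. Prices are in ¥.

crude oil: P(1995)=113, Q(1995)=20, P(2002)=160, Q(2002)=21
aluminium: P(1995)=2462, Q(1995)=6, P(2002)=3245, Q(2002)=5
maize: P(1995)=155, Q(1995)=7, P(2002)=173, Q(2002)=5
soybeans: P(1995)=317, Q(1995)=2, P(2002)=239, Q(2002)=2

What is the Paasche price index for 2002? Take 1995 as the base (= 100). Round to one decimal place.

130.1

Paasche price index uses current-period quantities as weights.
ΣP(2002)·Q(2002) = 160×21 + 3245×5 + 173×5 + 239×2 = 3360 + 16225 + 865 + 478 = 20928
ΣP(1995)·Q(2002) = 113×21 + 2462×5 + 155×5 + 317×2 = 2373 + 12310 + 775 + 634 = 16092
Index = 20928 / 16092 × 100 = 130.0522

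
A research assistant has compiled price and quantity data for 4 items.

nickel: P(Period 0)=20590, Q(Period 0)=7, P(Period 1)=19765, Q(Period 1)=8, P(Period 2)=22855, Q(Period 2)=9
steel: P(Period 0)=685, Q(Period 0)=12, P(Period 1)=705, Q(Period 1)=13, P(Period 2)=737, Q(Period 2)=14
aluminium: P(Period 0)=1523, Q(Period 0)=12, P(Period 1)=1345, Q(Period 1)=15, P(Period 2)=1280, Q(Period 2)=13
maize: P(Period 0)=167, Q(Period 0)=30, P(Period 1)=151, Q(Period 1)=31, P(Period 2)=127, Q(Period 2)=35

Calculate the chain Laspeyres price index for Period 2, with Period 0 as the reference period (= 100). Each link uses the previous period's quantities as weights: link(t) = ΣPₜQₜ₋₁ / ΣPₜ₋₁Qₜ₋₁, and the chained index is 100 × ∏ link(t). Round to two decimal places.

Link Period 0→Period 1:
ΣP(Period 1)Q(Period 0) = 19765×7 + 705×12 + 1345×12 + 151×30 = 138355 + 8460 + 16140 + 4530 = 167485
ΣP(Period 0)Q(Period 0) = 20590×7 + 685×12 + 1523×12 + 167×30 = 144130 + 8220 + 18276 + 5010 = 175636
link = 167485/175636 = 0.953592
Link Period 1→Period 2:
ΣP(Period 2)Q(Period 1) = 22855×8 + 737×13 + 1280×15 + 127×31 = 182840 + 9581 + 19200 + 3937 = 215558
ΣP(Period 1)Q(Period 1) = 19765×8 + 705×13 + 1345×15 + 151×31 = 158120 + 9165 + 20175 + 4681 = 192141
link = 215558/192141 = 1.121874
Chained index = 100 × 0.953592 × 1.121874 = 106.9810

106.98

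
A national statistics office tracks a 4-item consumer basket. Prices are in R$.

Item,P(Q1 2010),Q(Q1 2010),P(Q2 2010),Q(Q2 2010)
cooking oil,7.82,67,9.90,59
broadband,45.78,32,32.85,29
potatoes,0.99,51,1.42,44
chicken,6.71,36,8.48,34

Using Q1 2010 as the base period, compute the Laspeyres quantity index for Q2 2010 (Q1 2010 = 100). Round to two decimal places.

90.34

Laspeyres quantity index uses base-period prices as weights.
ΣP(Q1 2010)·Q(Q2 2010) = 7.82×59 + 45.78×29 + 0.99×44 + 6.71×34 = 461.38 + 1327.62 + 43.56 + 228.14 = 2060.7
ΣP(Q1 2010)·Q(Q1 2010) = 7.82×67 + 45.78×32 + 0.99×51 + 6.71×36 = 523.94 + 1464.96 + 50.49 + 241.56 = 2280.95
Index = 2060.7 / 2280.95 × 100 = 90.3439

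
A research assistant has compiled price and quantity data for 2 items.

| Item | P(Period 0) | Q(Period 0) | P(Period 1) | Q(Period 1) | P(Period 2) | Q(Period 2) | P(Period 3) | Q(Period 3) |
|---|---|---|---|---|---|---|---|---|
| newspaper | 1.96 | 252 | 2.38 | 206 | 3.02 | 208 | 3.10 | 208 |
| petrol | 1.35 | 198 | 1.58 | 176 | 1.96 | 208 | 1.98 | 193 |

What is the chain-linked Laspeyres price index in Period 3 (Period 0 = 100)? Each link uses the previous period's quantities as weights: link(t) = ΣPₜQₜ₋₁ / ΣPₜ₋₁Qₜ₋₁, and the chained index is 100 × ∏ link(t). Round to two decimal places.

153.92

Link Period 0→Period 1:
ΣP(Period 1)Q(Period 0) = 2.38×252 + 1.58×198 = 599.76 + 312.84 = 912.6
ΣP(Period 0)Q(Period 0) = 1.96×252 + 1.35×198 = 493.92 + 267.3 = 761.22
link = 912.6/761.22 = 1.198865
Link Period 1→Period 2:
ΣP(Period 2)Q(Period 1) = 3.02×206 + 1.96×176 = 622.12 + 344.96 = 967.08
ΣP(Period 1)Q(Period 1) = 2.38×206 + 1.58×176 = 490.28 + 278.08 = 768.36
link = 967.08/768.36 = 1.258629
Link Period 2→Period 3:
ΣP(Period 3)Q(Period 2) = 3.10×208 + 1.98×208 = 644.8 + 411.84 = 1056.64
ΣP(Period 2)Q(Period 2) = 3.02×208 + 1.96×208 = 628.16 + 407.68 = 1035.84
link = 1056.64/1035.84 = 1.020080
Chained index = 100 × 1.198865 × 1.258629 × 1.020080 = 153.9226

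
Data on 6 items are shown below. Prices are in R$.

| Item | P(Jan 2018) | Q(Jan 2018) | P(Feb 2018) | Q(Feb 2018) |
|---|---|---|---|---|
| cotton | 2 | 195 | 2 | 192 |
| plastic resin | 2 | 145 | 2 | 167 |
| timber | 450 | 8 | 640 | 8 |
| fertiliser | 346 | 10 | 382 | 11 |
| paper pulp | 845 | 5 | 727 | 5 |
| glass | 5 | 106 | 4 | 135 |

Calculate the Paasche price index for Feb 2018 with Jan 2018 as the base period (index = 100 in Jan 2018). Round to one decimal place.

Paasche price index uses current-period quantities as weights.
ΣP(Feb 2018)·Q(Feb 2018) = 2×192 + 2×167 + 640×8 + 382×11 + 727×5 + 4×135 = 384 + 334 + 5120 + 4202 + 3635 + 540 = 14215
ΣP(Jan 2018)·Q(Feb 2018) = 2×192 + 2×167 + 450×8 + 346×11 + 845×5 + 5×135 = 384 + 334 + 3600 + 3806 + 4225 + 675 = 13024
Index = 14215 / 13024 × 100 = 109.1447

109.1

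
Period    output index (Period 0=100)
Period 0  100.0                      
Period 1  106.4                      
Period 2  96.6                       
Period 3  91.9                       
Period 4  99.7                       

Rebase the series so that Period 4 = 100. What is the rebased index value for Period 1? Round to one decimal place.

106.7

Rebased(Period 1) = 106.4 / 99.7 × 100 = 106.7202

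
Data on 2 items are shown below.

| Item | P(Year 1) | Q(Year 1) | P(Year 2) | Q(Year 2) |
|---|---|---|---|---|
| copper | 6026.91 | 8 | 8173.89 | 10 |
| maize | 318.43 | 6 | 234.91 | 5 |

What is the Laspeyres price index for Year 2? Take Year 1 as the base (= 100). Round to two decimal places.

133.27

Laspeyres price index uses base-period quantities as weights.
ΣP(Year 2)·Q(Year 1) = 8173.89×8 + 234.91×6 = 65391.12 + 1409.46 = 66800.58
ΣP(Year 1)·Q(Year 1) = 6026.91×8 + 318.43×6 = 48215.28 + 1910.58 = 50125.86
Index = 66800.58 / 50125.86 × 100 = 133.2657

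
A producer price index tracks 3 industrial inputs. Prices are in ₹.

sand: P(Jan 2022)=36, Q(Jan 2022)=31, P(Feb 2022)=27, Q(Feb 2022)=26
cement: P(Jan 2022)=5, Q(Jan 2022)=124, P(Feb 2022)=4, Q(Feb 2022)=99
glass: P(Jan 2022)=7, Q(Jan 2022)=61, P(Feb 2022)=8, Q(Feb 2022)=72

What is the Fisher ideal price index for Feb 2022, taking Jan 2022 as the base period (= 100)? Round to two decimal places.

Laspeyres component (base-period weights):
ΣP(Feb 2022)Q(Jan 2022) = 27×31 + 4×124 + 8×61 = 837 + 496 + 488 = 1821
ΣP(Jan 2022)Q(Jan 2022) = 36×31 + 5×124 + 7×61 = 1116 + 620 + 427 = 2163
L = 1821 / 2163 × 100 = 84.1886
Paasche component (current-period weights):
ΣP(Feb 2022)Q(Feb 2022) = 27×26 + 4×99 + 8×72 = 702 + 396 + 576 = 1674
ΣP(Jan 2022)Q(Feb 2022) = 36×26 + 5×99 + 7×72 = 936 + 495 + 504 = 1935
P = 1674 / 1935 × 100 = 86.5116
Fisher = √(L × P) = √(84.1886 × 86.5116) = 85.3422

85.34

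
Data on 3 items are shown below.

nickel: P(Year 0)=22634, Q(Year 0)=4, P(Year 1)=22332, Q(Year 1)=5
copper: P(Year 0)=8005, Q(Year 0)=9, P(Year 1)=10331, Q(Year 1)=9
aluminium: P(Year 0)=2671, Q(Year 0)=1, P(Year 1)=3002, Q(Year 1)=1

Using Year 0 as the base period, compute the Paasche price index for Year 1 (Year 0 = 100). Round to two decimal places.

110.51

Paasche price index uses current-period quantities as weights.
ΣP(Year 1)·Q(Year 1) = 22332×5 + 10331×9 + 3002×1 = 111660 + 92979 + 3002 = 207641
ΣP(Year 0)·Q(Year 1) = 22634×5 + 8005×9 + 2671×1 = 113170 + 72045 + 2671 = 187886
Index = 207641 / 187886 × 100 = 110.5144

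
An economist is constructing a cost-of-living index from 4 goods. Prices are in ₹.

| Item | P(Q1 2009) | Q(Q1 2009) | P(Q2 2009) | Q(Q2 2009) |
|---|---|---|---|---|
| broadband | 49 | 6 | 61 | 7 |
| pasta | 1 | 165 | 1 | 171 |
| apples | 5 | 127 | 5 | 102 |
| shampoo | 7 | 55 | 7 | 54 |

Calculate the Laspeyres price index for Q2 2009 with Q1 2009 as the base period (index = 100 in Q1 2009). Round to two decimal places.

Laspeyres price index uses base-period quantities as weights.
ΣP(Q2 2009)·Q(Q1 2009) = 61×6 + 1×165 + 5×127 + 7×55 = 366 + 165 + 635 + 385 = 1551
ΣP(Q1 2009)·Q(Q1 2009) = 49×6 + 1×165 + 5×127 + 7×55 = 294 + 165 + 635 + 385 = 1479
Index = 1551 / 1479 × 100 = 104.8682

104.87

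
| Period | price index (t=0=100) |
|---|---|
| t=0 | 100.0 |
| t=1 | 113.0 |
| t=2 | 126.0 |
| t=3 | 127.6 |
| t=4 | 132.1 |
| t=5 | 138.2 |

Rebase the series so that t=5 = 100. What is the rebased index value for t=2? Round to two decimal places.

Rebased(t=2) = 126.0 / 138.2 × 100 = 91.1722

91.17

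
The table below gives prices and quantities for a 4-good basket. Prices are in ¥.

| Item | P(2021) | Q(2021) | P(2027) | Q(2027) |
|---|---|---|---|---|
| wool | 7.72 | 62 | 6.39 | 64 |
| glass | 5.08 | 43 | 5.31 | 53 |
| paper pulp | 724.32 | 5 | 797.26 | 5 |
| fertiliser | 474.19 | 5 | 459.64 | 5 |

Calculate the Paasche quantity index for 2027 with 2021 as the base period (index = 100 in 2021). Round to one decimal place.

101.0

Paasche quantity index uses current-period prices as weights.
ΣP(2027)·Q(2027) = 6.39×64 + 5.31×53 + 797.26×5 + 459.64×5 = 408.96 + 281.43 + 3986.3 + 2298.2 = 6974.89
ΣP(2027)·Q(2021) = 6.39×62 + 5.31×43 + 797.26×5 + 459.64×5 = 396.18 + 228.33 + 3986.3 + 2298.2 = 6909.01
Index = 6974.89 / 6909.01 × 100 = 100.9535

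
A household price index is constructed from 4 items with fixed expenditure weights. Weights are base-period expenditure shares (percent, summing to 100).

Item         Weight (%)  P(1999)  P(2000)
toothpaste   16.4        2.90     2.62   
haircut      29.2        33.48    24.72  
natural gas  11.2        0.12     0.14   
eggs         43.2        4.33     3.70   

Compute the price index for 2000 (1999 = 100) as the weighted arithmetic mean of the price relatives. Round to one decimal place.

86.4

toothpaste: 16.4 × (2.62/2.90) = 16.4 × 0.903448 = 14.8166
haircut: 29.2 × (24.72/33.48) = 29.2 × 0.738351 = 21.5599
natural gas: 11.2 × (0.14/0.12) = 11.2 × 1.166667 = 13.0667
eggs: 43.2 × (3.70/4.33) = 43.2 × 0.854503 = 36.9145
Index = Σ wᵢ·(p₁ᵢ/p₀ᵢ) = 14.8166 + 21.5599 + 13.0667 + 36.9145 = 86.3576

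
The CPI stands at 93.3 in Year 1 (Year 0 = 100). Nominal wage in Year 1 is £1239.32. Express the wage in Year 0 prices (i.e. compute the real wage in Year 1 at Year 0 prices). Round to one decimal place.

1328.3

Real = Nominal ÷ (Index/100) = 1239.32 ÷ (93.3/100)
     = 1239.32 ÷ 0.933 = 1328.3173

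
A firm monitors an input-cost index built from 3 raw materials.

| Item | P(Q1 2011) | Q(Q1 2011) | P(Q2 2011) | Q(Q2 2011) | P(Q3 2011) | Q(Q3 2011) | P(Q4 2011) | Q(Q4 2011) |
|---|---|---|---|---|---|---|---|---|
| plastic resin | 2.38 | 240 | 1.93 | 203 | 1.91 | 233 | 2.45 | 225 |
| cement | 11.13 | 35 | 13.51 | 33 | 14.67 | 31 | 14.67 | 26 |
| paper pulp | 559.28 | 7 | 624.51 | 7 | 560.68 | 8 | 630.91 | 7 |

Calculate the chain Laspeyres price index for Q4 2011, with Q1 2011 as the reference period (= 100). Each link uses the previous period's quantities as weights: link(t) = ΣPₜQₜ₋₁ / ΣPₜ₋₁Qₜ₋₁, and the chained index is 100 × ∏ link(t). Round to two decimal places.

113.04

Link Q1 2011→Q2 2011:
ΣP(Q2 2011)Q(Q1 2011) = 1.93×240 + 13.51×35 + 624.51×7 = 463.2 + 472.85 + 4371.57 = 5307.62
ΣP(Q1 2011)Q(Q1 2011) = 2.38×240 + 11.13×35 + 559.28×7 = 571.2 + 389.55 + 3914.96 = 4875.71
link = 5307.62/4875.71 = 1.088584
Link Q2 2011→Q3 2011:
ΣP(Q3 2011)Q(Q2 2011) = 1.91×203 + 14.67×33 + 560.68×7 = 387.73 + 484.11 + 3924.76 = 4796.6
ΣP(Q2 2011)Q(Q2 2011) = 1.93×203 + 13.51×33 + 624.51×7 = 391.79 + 445.83 + 4371.57 = 5209.19
link = 4796.6/5209.19 = 0.920796
Link Q3 2011→Q4 2011:
ΣP(Q4 2011)Q(Q3 2011) = 2.45×233 + 14.67×31 + 630.91×8 = 570.85 + 454.77 + 5047.28 = 6072.9
ΣP(Q3 2011)Q(Q3 2011) = 1.91×233 + 14.67×31 + 560.68×8 = 445.03 + 454.77 + 4485.44 = 5385.24
link = 6072.9/5385.24 = 1.127693
Chained index = 100 × 1.088584 × 0.920796 × 1.127693 = 113.0359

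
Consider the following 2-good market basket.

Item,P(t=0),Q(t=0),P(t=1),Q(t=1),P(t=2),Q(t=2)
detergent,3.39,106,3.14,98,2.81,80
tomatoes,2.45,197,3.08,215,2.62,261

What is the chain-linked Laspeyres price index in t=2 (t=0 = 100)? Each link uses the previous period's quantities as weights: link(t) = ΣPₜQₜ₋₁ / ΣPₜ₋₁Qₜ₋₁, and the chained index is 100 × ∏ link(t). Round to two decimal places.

96.49

Link t=0→t=1:
ΣP(t=1)Q(t=0) = 3.14×106 + 3.08×197 = 332.84 + 606.76 = 939.6
ΣP(t=0)Q(t=0) = 3.39×106 + 2.45×197 = 359.34 + 482.65 = 841.99
link = 939.6/841.99 = 1.115928
Link t=1→t=2:
ΣP(t=2)Q(t=1) = 2.81×98 + 2.62×215 = 275.38 + 563.3 = 838.68
ΣP(t=1)Q(t=1) = 3.14×98 + 3.08×215 = 307.72 + 662.2 = 969.92
link = 838.68/969.92 = 0.864690
Chained index = 100 × 1.115928 × 0.864690 = 96.4931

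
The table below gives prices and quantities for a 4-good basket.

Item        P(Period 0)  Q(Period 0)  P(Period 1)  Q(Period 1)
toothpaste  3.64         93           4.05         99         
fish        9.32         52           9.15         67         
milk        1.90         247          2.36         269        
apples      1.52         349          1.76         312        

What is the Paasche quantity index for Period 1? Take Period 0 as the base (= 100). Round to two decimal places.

107.24

Paasche quantity index uses current-period prices as weights.
ΣP(Period 1)·Q(Period 1) = 4.05×99 + 9.15×67 + 2.36×269 + 1.76×312 = 400.95 + 613.05 + 634.84 + 549.12 = 2197.96
ΣP(Period 1)·Q(Period 0) = 4.05×93 + 9.15×52 + 2.36×247 + 1.76×349 = 376.65 + 475.8 + 582.92 + 614.24 = 2049.61
Index = 2197.96 / 2049.61 × 100 = 107.2380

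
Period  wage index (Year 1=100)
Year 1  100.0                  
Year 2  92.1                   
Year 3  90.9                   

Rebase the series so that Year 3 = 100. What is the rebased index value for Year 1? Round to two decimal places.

110.01

Rebased(Year 1) = 100.0 / 90.9 × 100 = 110.0110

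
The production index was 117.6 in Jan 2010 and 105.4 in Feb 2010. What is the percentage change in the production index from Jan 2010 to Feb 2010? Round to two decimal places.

Change = (105.4 − 117.6) / 117.6 × 100
       = -12.2 / 117.6 × 100 = -10.3741%

-10.37%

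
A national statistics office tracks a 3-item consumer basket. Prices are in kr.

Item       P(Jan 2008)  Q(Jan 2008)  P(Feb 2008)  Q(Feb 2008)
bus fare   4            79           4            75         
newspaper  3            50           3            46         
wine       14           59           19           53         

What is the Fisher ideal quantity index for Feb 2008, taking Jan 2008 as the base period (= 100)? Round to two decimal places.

Laspeyres component (base-period weights):
ΣP(Jan 2008)Q(Feb 2008) = 4×75 + 3×46 + 14×53 = 300 + 138 + 742 = 1180
ΣP(Jan 2008)Q(Jan 2008) = 4×79 + 3×50 + 14×59 = 316 + 150 + 826 = 1292
L = 1180 / 1292 × 100 = 91.3313
Paasche component (current-period weights):
ΣP(Feb 2008)Q(Feb 2008) = 4×75 + 3×46 + 19×53 = 300 + 138 + 1007 = 1445
ΣP(Feb 2008)Q(Jan 2008) = 4×79 + 3×50 + 19×59 = 316 + 150 + 1121 = 1587
P = 1445 / 1587 × 100 = 91.0523
Fisher = √(L × P) = √(91.3313 × 91.0523) = 91.1917

91.19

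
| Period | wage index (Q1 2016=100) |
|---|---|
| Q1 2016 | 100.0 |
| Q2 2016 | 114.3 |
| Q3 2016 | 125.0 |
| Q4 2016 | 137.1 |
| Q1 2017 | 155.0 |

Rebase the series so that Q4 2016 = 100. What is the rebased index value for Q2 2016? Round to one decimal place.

Rebased(Q2 2016) = 114.3 / 137.1 × 100 = 83.3698

83.4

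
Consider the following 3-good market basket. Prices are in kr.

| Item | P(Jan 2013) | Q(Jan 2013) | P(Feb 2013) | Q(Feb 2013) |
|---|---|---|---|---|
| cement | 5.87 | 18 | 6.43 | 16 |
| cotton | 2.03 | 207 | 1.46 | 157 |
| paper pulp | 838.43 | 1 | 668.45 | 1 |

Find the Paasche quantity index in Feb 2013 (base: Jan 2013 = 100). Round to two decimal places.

92.10

Paasche quantity index uses current-period prices as weights.
ΣP(Feb 2013)·Q(Feb 2013) = 6.43×16 + 1.46×157 + 668.45×1 = 102.88 + 229.22 + 668.45 = 1000.55
ΣP(Feb 2013)·Q(Jan 2013) = 6.43×18 + 1.46×207 + 668.45×1 = 115.74 + 302.22 + 668.45 = 1086.41
Index = 1000.55 / 1086.41 × 100 = 92.0969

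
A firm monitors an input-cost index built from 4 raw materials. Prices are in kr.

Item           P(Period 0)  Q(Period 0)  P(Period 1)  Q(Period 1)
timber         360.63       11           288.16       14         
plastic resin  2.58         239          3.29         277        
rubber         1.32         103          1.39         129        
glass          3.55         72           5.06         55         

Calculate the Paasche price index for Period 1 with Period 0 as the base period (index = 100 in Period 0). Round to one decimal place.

Paasche price index uses current-period quantities as weights.
ΣP(Period 1)·Q(Period 1) = 288.16×14 + 3.29×277 + 1.39×129 + 5.06×55 = 4034.24 + 911.33 + 179.31 + 278.3 = 5403.18
ΣP(Period 0)·Q(Period 1) = 360.63×14 + 2.58×277 + 1.32×129 + 3.55×55 = 5048.82 + 714.66 + 170.28 + 195.25 = 6129.01
Index = 5403.18 / 6129.01 × 100 = 88.1575

88.2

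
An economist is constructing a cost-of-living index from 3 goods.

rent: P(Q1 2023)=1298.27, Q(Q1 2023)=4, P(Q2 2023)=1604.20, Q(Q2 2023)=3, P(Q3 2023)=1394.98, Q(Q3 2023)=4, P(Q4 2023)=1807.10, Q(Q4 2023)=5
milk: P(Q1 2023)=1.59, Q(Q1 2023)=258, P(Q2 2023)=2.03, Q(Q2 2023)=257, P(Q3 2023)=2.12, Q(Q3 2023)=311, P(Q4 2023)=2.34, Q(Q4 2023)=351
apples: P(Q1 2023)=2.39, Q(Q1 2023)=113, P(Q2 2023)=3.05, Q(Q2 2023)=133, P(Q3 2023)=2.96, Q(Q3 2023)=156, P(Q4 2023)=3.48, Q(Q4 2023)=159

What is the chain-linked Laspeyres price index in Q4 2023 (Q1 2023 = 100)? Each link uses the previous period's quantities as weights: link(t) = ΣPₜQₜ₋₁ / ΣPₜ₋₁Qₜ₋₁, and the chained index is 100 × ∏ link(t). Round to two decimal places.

Link Q1 2023→Q2 2023:
ΣP(Q2 2023)Q(Q1 2023) = 1604.20×4 + 2.03×258 + 3.05×113 = 6416.8 + 523.74 + 344.65 = 7285.19
ΣP(Q1 2023)Q(Q1 2023) = 1298.27×4 + 1.59×258 + 2.39×113 = 5193.08 + 410.22 + 270.07 = 5873.37
link = 7285.19/5873.37 = 1.240376
Link Q2 2023→Q3 2023:
ΣP(Q3 2023)Q(Q2 2023) = 1394.98×3 + 2.12×257 + 2.96×133 = 4184.94 + 544.84 + 393.68 = 5123.46
ΣP(Q2 2023)Q(Q2 2023) = 1604.20×3 + 2.03×257 + 3.05×133 = 4812.6 + 521.71 + 405.65 = 5739.96
link = 5123.46/5739.96 = 0.892595
Link Q3 2023→Q4 2023:
ΣP(Q4 2023)Q(Q3 2023) = 1807.10×4 + 2.34×311 + 3.48×156 = 7228.4 + 727.74 + 542.88 = 8499.02
ΣP(Q3 2023)Q(Q3 2023) = 1394.98×4 + 2.12×311 + 2.96×156 = 5579.92 + 659.32 + 461.76 = 6701
link = 8499.02/6701 = 1.268321
Chained index = 100 × 1.240376 × 0.892595 × 1.268321 = 140.4227

140.42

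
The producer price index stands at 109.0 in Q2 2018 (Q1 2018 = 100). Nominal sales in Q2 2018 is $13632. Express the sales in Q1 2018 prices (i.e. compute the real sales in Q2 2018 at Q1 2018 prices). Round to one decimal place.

12506.4

Real = Nominal ÷ (Index/100) = 13632 ÷ (109.0/100)
     = 13632 ÷ 1.090 = 12506.4220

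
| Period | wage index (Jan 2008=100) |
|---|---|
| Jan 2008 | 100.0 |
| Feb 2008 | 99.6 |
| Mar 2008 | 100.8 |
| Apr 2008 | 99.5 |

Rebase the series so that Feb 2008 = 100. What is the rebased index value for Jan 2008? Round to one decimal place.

100.4

Rebased(Jan 2008) = 100.0 / 99.6 × 100 = 100.4016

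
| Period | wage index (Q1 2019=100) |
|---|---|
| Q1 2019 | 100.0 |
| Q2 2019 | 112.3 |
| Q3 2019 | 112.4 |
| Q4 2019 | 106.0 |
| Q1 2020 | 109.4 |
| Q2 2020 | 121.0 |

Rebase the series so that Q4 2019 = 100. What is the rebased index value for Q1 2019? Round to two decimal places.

Rebased(Q1 2019) = 100.0 / 106.0 × 100 = 94.3396

94.34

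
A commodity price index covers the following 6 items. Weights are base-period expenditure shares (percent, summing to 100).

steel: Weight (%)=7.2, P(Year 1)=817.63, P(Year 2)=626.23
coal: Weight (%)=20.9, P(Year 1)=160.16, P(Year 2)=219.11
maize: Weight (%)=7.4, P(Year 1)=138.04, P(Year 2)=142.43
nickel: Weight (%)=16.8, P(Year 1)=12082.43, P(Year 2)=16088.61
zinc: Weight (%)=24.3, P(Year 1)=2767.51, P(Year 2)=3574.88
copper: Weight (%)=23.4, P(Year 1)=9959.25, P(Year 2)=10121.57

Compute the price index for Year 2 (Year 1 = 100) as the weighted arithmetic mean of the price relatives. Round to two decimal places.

steel: 7.2 × (626.23/817.63) = 7.2 × 0.765909 = 5.5145
coal: 20.9 × (219.11/160.16) = 20.9 × 1.368069 = 28.5927
maize: 7.4 × (142.43/138.04) = 7.4 × 1.031802 = 7.6353
nickel: 16.8 × (16088.61/12082.43) = 16.8 × 1.331571 = 22.3704
zinc: 24.3 × (3574.88/2767.51) = 24.3 × 1.291732 = 31.3891
copper: 23.4 × (10121.57/9959.25) = 23.4 × 1.016298 = 23.7814
Index = Σ wᵢ·(p₁ᵢ/p₀ᵢ) = 5.5145 + 28.5927 + 7.6353 + 22.3704 + 31.3891 + 23.7814 = 119.2834

119.28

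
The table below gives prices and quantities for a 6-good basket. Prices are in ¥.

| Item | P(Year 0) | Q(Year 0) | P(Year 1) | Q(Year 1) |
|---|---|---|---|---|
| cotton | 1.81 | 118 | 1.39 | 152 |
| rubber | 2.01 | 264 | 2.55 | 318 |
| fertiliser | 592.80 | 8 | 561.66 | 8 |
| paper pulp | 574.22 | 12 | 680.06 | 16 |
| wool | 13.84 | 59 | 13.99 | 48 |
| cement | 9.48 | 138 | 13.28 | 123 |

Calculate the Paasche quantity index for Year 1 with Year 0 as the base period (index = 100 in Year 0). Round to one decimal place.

Paasche quantity index uses current-period prices as weights.
ΣP(Year 1)·Q(Year 1) = 1.39×152 + 2.55×318 + 561.66×8 + 680.06×16 + 13.99×48 + 13.28×123 = 211.28 + 810.9 + 4493.28 + 10880.96 + 671.52 + 1633.44 = 18701.38
ΣP(Year 1)·Q(Year 0) = 1.39×118 + 2.55×264 + 561.66×8 + 680.06×12 + 13.99×59 + 13.28×138 = 164.02 + 673.2 + 4493.28 + 8160.72 + 825.41 + 1832.64 = 16149.27
Index = 18701.38 / 16149.27 × 100 = 115.8033

115.8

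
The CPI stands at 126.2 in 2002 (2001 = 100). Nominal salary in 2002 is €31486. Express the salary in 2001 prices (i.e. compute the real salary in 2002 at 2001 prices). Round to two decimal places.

24949.29

Real = Nominal ÷ (Index/100) = 31486 ÷ (126.2/100)
     = 31486 ÷ 1.262 = 24949.2868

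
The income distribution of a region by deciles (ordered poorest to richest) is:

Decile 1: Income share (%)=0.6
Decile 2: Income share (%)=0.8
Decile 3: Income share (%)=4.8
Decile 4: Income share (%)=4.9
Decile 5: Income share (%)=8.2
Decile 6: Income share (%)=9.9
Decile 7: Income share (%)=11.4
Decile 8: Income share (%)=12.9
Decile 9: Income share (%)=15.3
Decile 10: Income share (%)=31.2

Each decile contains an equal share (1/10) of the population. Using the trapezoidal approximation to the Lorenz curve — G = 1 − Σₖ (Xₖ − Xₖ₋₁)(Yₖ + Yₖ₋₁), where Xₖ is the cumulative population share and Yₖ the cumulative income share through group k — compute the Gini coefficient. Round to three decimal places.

Cumulative income shares Yₖ: 0.0060, 0.0140, 0.0620, 0.1110, 0.1930, 0.2920, 0.4060, 0.5350, 0.6880, 1.0000
Σ (Xₖ−Xₖ₋₁)(Yₖ+Yₖ₋₁) = (1/10)(0.0060+0.0000) + (1/10)(0.0140+0.0060) + (1/10)(0.0620+0.0140) + (1/10)(0.1110+0.0620) + (1/10)(0.1930+0.1110) + (1/10)(0.2920+0.1930) + (1/10)(0.4060+0.2920) + (1/10)(0.5350+0.4060) + (1/10)(0.6880+0.5350) + (1/10)(1.0000+0.6880)
  = 0.0006 + 0.0020 + 0.0076 + 0.0173 + 0.0304 + 0.0485 + 0.0698 + 0.0941 + 0.1223 + 0.1688 = 0.5614
G = 1 − 0.5614 = 0.4386

0.439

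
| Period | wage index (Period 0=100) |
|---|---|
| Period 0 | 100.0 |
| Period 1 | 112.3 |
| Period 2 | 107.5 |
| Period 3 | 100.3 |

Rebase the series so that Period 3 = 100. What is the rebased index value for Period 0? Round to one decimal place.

Rebased(Period 0) = 100.0 / 100.3 × 100 = 99.7009

99.7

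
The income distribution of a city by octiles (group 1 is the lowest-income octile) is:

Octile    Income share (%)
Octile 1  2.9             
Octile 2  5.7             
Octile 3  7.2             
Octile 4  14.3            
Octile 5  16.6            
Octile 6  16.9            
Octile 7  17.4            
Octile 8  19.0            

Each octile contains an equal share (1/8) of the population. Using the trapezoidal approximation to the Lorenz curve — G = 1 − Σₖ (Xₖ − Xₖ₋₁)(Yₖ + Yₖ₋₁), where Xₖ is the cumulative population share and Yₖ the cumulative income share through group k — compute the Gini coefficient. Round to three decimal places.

Cumulative income shares Yₖ: 0.0290, 0.0860, 0.1580, 0.3010, 0.4670, 0.6360, 0.8100, 1.0000
Σ (Xₖ−Xₖ₋₁)(Yₖ+Yₖ₋₁) = (1/8)(0.0290+0.0000) + (1/8)(0.0860+0.0290) + (1/8)(0.1580+0.0860) + (1/8)(0.3010+0.1580) + (1/8)(0.4670+0.3010) + (1/8)(0.6360+0.4670) + (1/8)(0.8100+0.6360) + (1/8)(1.0000+0.8100)
  = 0.0036 + 0.0144 + 0.0305 + 0.0574 + 0.0960 + 0.1379 + 0.1808 + 0.2263 = 0.7468
G = 1 − 0.7468 = 0.2532

0.253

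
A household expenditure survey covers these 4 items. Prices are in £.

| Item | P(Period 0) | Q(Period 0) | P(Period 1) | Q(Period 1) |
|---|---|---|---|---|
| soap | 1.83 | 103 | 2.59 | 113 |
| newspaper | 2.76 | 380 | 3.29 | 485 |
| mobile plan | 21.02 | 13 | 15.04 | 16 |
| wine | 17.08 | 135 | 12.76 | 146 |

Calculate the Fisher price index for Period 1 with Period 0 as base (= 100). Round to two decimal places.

Laspeyres component (base-period weights):
ΣP(Period 1)Q(Period 0) = 2.59×103 + 3.29×380 + 15.04×13 + 12.76×135 = 266.77 + 1250.2 + 195.52 + 1722.6 = 3435.09
ΣP(Period 0)Q(Period 0) = 1.83×103 + 2.76×380 + 21.02×13 + 17.08×135 = 188.49 + 1048.8 + 273.26 + 2305.8 = 3816.35
L = 3435.09 / 3816.35 × 100 = 90.0098
Paasche component (current-period weights):
ΣP(Period 1)Q(Period 1) = 2.59×113 + 3.29×485 + 15.04×16 + 12.76×146 = 292.67 + 1595.65 + 240.64 + 1862.96 = 3991.92
ΣP(Period 0)Q(Period 1) = 1.83×113 + 2.76×485 + 21.02×16 + 17.08×146 = 206.79 + 1338.6 + 336.32 + 2493.68 = 4375.39
P = 3991.92 / 4375.39 × 100 = 91.2358
Fisher = √(L × P) = √(90.0098 × 91.2358) = 90.6207

90.62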